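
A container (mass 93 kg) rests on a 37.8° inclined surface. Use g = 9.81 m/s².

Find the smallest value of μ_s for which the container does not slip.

At the slip threshold m g sin θ = μ_s m g cos θ, so μ_s,min = tan θ.
μ_s,min = tan 37.8° = 0.776.

μ_s,min ≈ 0.776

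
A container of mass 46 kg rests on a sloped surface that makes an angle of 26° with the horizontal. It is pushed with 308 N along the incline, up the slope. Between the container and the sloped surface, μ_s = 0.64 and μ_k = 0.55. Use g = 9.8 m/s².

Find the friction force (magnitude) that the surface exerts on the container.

The normal reaction is N = m g cos θ = 405.2 N.
The friction needed for equilibrium is m g sin θ − P = 197.6 − 308 = -110.4 N, measured positive up-slope.
Maximum static friction available: μ_s N = 0.64 × 405.2 = 259.3 N.
Since |-110.4| ≤ 259.3 N, no slip — friction simply equals what equilibrium demands.

f ≈ 110 N (down the incline)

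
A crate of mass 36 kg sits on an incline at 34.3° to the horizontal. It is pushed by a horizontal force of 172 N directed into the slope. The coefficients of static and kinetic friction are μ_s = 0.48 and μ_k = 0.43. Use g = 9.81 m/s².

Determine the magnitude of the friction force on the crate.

f ≈ 56.9 N (up the incline)

The horizontal push has a component P sin θ into the surface, so N = m g cos θ + P sin θ = 291.7 + 96.93 = 388.7 N.
Parallel to the incline: P cos θ − m g sin θ = 142.1 − 199 = -56.93 N; the friction needed to balance this is 56.93 N acting up the slope.
Maximum static friction: μ_s N = 0.48 × 388.7 = 186.6 N.
Since 56.93 N is within the 186.6 N limit, the crate stays put and friction is exactly 56.9 N.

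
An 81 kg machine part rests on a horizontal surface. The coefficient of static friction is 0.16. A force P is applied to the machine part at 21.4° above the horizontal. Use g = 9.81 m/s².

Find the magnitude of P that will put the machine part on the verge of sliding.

P ≈ 128 N

N = m g − P sin α (the pull lifts the machine part).
At impending slip, P cos α = μ_s N = μ_s (m g − P sin α).
Solving: P (cos α + μ_s sin α) = μ_s m g → P = 0.16×795/(cos 21.4° + 0.16 sin 21.4°) = 127/0.9894 = 128 N.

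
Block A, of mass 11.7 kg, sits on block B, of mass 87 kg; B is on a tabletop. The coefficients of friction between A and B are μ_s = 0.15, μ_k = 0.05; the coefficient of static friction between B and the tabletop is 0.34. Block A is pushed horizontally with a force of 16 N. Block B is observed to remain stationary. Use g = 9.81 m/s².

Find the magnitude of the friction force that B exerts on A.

f ≈ 16 N

Between the blocks, N₁ = m_A g = 114.8 N.
Maximum static friction on A from B: μ_s N₁ = 0.15×114.8 = 17.22 N.
P = 16 N is within that limit, so A and B move together (both at rest); the A–B friction is simply f₁ = P = 16 N.
B experiences an equal 16 N forward from A (third law). B is in equilibrium, so the floor supplies f₂ = 16 N of static friction (limit μ_s(m_A+m_B)g = 329.2 N, not exceeded).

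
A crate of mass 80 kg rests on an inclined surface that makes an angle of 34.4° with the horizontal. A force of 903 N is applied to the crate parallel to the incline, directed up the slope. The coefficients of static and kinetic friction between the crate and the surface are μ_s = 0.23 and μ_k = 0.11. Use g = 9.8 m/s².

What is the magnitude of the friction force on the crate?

f ≈ 71.2 N (down the incline)

Normal force: N = m g cos θ = 80 × 9.8 × cos 34.4° = 646.9 N.
For equilibrium along the incline the friction force must supply f = m g sin θ − P = 442.9 − 903 = -460.1 N (positive meaning up-slope).
Maximum static friction available: μ_s N = 0.23 × 646.9 = 148.8 N.
|-460.1| exceeds 148.8 N, so the crate slips up-slope; friction is kinetic, f = μ_k N = 0.11×646.9 = 71.2 N.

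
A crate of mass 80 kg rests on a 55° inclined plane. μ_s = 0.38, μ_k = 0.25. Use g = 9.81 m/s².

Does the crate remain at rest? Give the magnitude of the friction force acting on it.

f ≈ 113 N

N = m g cos θ = 450 N.
Down-slope weight component: m g sin θ = 643 N.
μ_s N = 171 N.
643 > 171 N, so it slides; kinetic friction f = μ_k N = 0.25×450 = 113 N.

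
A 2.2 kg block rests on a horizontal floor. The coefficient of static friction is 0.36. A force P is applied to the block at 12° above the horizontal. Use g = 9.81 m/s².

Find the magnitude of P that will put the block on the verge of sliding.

P ≈ 7.38 N

N = m g − P sin α (the pull lifts the block).
At impending slip, P cos α = μ_s N = μ_s (m g − P sin α).
Solving: P (cos α + μ_s sin α) = μ_s m g → P = 0.36×21.6/(cos 12° + 0.36 sin 12°) = 7.77/1.053 = 7.38 N.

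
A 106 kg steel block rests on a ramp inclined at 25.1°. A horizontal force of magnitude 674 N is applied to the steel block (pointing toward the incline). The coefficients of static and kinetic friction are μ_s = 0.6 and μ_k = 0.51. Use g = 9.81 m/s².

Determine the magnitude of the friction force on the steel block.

Normal direction: N = m g cos θ + P sin θ = 1228 N.
Along the incline, the net driving force (taking up-slope positive) is P cos θ − m g sin θ = 610.4 − 441.1 = 169.2 N, so equilibrium requires friction f = -169.2 N (down-slope).
The limit of static friction is μ_s N = 736.5 N.
|f_req| = 169.2 ≤ 736.5 N → the steel block is in equilibrium; friction equals the required value.

f ≈ 169 N (down the incline)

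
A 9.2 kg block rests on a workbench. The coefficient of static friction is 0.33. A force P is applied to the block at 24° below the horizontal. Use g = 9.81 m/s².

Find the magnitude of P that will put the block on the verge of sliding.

P ≈ 38.2 N

N = m g + P sin α (the push presses the block into the workbench).
At impending slip, P cos α = μ_s N = μ_s (m g + P sin α).
Solving: P (cos α − μ_s sin α) = μ_s m g → P = 0.33×90.3/(cos 24° − 0.33 sin 24°) = 29.8/0.7793 = 38.2 N.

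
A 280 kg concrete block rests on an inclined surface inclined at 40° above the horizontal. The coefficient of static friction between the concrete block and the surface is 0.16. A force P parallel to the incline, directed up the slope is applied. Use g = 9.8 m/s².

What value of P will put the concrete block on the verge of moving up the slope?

P ≈ 2100 N

At impending motion up the slope, friction acts down-slope at its limit: f = μ_s N.
P is parallel to the surface, so N = m g cos θ = 2100 N.
Along the incline: P = m g sin θ + μ_s N = 1760 + 0.16×2100 = 2100 N.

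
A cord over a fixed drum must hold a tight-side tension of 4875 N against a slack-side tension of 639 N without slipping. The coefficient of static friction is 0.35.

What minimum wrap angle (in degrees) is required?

β_min ≈ 333°

T₂/T₁ = e^{μβ} → β = ln(T₂/T₁)/μ.
β = ln(4875/639)/0.35 = 2.032/0.35 = 5.806 rad.
In degrees: β = 5.806 × 180/π = 333°.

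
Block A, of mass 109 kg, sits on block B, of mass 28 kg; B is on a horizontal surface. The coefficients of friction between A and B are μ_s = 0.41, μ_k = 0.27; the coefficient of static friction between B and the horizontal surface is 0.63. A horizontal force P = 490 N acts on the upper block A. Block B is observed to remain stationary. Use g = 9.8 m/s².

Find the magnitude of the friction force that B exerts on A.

Between the blocks, N₁ = m_A g = 1068 N.
So the A–B interface can sustain at most μ_s N₁ = 438 N of static friction.
Since P = 490 N > 438 N, A slides on B; the A–B friction is kinetic: f₁ = μ_k N₁ = 0.27×1068 = 288 N.
B experiences an equal 288 N forward from A (third law). B is in equilibrium, so the floor supplies f₂ = 288 N of static friction (limit μ_s(m_A+m_B)g = 845.8 N, not exceeded).

f ≈ 288 N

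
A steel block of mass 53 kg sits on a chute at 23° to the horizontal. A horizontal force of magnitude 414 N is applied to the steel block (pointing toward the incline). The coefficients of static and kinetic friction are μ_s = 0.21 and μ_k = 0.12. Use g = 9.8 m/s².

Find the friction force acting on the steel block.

The horizontal push has a component P sin θ into the surface, so N = m g cos θ + P sin θ = 478.1 + 161.8 = 639.9 N.
Along the incline, the net driving force (taking up-slope positive) is P cos θ − m g sin θ = 381.1 − 202.9 = 178.1 N, so equilibrium requires friction f = -178.1 N (down-slope).
Maximum static friction: μ_s N = 0.21 × 639.9 = 134.4 N.
|f_req| = 178.1 > 134.4 N → the steel block slides up the incline; f = μ_k N = 0.12 × 639.9 = 76.8 N.

f ≈ 76.8 N (down the incline)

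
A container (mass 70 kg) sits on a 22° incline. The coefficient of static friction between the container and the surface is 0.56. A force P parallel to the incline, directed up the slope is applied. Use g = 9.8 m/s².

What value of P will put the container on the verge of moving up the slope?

At impending motion up the slope, friction acts down-slope at its limit: f = μ_s N.
P is parallel to the surface, so N = m g cos θ = 636 N.
Along the incline: P = m g sin θ + μ_s N = 257 + 0.56×636 = 613 N.

P ≈ 613 N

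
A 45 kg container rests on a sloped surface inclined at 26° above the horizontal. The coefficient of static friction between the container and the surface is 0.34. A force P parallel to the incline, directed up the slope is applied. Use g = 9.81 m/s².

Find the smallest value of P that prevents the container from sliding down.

P_min ≈ 58.6 N

The container tends to slide down (tan θ > μ_s), so at the point of impending slip friction acts up-slope at its limit: f = μ_s N.
P is parallel to the surface, so N = m g cos θ = 397 N.
Along the incline: P + μ_s N = m g sin θ, so P = 194 − 0.34×397 = 58.6 N.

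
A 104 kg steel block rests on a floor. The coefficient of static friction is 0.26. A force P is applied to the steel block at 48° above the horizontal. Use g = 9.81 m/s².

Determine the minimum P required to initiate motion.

N = m g − P sin α (the pull lifts the steel block).
At impending slip, P cos α = μ_s N = μ_s (m g − P sin α).
Solving: P (cos α + μ_s sin α) = μ_s m g → P = 0.26×1020/(cos 48° + 0.26 sin 48°) = 265/0.8623 = 308 N.

P ≈ 308 N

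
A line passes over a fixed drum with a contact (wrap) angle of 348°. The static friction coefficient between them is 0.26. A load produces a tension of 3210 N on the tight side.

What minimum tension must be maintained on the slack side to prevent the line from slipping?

T_min ≈ 662 N

Capstan equation at impending slip: T_tight/T_slack = e^{μβ}.
β = 348° = 6.074 rad; e^{μβ} = e^{0.26×6.074} = 4.851.
T_slack = T_tight / e^{μβ} = 3210 / 4.851 = 662 N.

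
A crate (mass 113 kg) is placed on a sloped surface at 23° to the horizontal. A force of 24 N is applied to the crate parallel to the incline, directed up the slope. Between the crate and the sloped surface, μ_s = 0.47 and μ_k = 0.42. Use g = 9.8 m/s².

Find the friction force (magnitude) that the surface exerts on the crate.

Perpendicular to the surface, N = m g cos θ = 113·9.8·cos 23° = 1019 N.
For equilibrium along the incline the friction force must supply f = m g sin θ − P = 432.7 − 24 = 408.7 N (positive meaning up-slope).
The static-friction ceiling is μ_s N = 0.47 × 1019 = 479.1 N.
Since |408.7| ≤ 479.1 N, no slip — friction simply equals what equilibrium demands.

f ≈ 409 N (up the incline)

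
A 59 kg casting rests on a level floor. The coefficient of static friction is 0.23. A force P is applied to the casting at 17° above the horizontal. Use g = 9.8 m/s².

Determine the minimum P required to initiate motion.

N = m g − P sin α (the pull lifts the casting).
At impending slip, P cos α = μ_s N = μ_s (m g − P sin α).
Solving: P (cos α + μ_s sin α) = μ_s m g → P = 0.23×578/(cos 17° + 0.23 sin 17°) = 133/1.024 = 130 N.

P ≈ 130 N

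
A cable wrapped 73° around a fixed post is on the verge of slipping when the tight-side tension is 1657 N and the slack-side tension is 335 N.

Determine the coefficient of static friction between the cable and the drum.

T₂/T₁ = e^{μβ} → μ = ln(T₂/T₁)/β.
β = 73° = 1.274 rad.
μ = ln(1657/335)/1.274 = ln(4.946)/1.274 = 1.25.

μ ≈ 1.25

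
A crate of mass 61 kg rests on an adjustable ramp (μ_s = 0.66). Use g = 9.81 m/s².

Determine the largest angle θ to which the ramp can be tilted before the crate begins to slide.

At the slip threshold, m g sin θ = μ_s · m g cos θ, so tan θ = μ_s.
θ_max = arctan(0.66) = 33.4°.

θ_max ≈ 33.4°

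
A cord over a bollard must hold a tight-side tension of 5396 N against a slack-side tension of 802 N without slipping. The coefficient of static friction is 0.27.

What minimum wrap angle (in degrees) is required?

β_min ≈ 405°

T₂/T₁ = e^{μβ} → β = ln(T₂/T₁)/μ.
β = ln(5396/802)/0.27 = 1.906/0.27 = 7.06 rad.
In degrees: β = 7.06 × 180/π = 405°.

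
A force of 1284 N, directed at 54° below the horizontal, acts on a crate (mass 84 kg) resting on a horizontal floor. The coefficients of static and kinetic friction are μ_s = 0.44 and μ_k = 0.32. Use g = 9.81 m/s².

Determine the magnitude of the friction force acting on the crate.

N = m g + P sin α = 824 + 1284×sin 54° = 1863 N.
The horizontal driving force is P cos α = 754.7 N, so equilibrium needs friction f = 754.7 N.
The static-friction limit is μ_s N = 819.6 N.
Since 754.7 N does not exceed the limit, the crate stays at rest and f = 755 N.

f ≈ 755 N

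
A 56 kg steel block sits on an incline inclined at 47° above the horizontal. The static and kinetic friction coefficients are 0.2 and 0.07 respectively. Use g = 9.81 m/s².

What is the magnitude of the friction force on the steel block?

f ≈ 26.2 N (up the incline)

Normal force: N = m g cos θ = 56 × 9.81 × cos 47° = 374.7 N.
For equilibrium along the incline, friction must balance the weight component: f = m g sin θ = 401.8 N up the slope.
Static friction can supply at most μ_s N = 74.93 N.
Since |401.8| > 74.93 N, static friction cannot hold it; the steel block slides down the incline and kinetic friction applies: f = μ_k N = 0.07 × 374.7 = 26.2 N.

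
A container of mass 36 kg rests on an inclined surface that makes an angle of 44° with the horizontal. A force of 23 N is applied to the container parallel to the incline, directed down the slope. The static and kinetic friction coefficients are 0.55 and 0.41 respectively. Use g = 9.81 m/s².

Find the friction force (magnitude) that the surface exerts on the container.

f ≈ 104 N (up the incline)

The normal reaction is N = m g cos θ = 254 N.
Parallel to the incline, ΣF = 0 gives f = m g sin θ + P = 245.3 + 23 = 268.3 N (up-slope positive).
Maximum static friction available: μ_s N = 0.55 × 254 = 139.7 N.
|268.3| exceeds 139.7 N, so the container slips down-slope; friction is kinetic, f = μ_k N = 0.41×254 = 104 N.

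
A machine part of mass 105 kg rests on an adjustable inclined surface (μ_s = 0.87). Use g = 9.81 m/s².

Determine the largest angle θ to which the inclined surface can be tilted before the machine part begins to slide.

θ_max ≈ 41°

At the slip threshold, m g sin θ = μ_s · m g cos θ, so tan θ = μ_s.
θ_max = arctan(0.87) = 41°.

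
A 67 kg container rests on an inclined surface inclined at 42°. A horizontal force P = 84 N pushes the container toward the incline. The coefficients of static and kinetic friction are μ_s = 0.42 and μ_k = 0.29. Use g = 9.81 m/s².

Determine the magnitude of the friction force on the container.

f ≈ 158 N (up the incline)

Normal direction: N = m g cos θ + P sin θ = 544.7 N.
Parallel to the incline: P cos θ − m g sin θ = 62.42 − 439.8 = -377.4 N; the friction needed to balance this is 377.4 N acting up the slope.
Maximum static friction: μ_s N = 0.42 × 544.7 = 228.8 N.
The required 377.4 N exceeds the static limit, so the container slides down-slope and f = μ_k N = 0.29×544.7 = 158 N.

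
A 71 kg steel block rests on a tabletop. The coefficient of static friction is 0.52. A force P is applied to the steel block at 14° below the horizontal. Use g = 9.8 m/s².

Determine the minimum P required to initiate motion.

N = m g + P sin α (the push presses the steel block into the tabletop).
At impending slip, P cos α = μ_s N = μ_s (m g + P sin α).
Solving: P (cos α − μ_s sin α) = μ_s m g → P = 0.52×696/(cos 14° − 0.52 sin 14°) = 362/0.8445 = 428 N.

P ≈ 428 N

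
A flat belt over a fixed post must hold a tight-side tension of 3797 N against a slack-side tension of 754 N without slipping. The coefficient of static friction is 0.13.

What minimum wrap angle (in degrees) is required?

T₂/T₁ = e^{μβ} → β = ln(T₂/T₁)/μ.
β = ln(3797/754)/0.13 = 1.617/0.13 = 12.44 rad.
In degrees: β = 12.44 × 180/π = 712°.

β_min ≈ 712°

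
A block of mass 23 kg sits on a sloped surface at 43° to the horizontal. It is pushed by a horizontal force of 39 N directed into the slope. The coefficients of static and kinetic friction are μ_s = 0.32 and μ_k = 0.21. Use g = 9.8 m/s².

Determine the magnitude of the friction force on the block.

The horizontal push has a component P sin θ into the surface, so N = m g cos θ + P sin θ = 164.8 + 26.6 = 191.4 N.
Parallel to the incline: P cos θ − m g sin θ = 28.52 − 153.7 = -125.2 N; the friction needed to balance this is 125.2 N acting up the slope.
Maximum static friction: μ_s N = 0.32 × 191.4 = 61.26 N.
|f_req| = 125.2 > 61.26 N → the block slides down the incline; f = μ_k N = 0.21 × 191.4 = 40.2 N.

f ≈ 40.2 N (up the incline)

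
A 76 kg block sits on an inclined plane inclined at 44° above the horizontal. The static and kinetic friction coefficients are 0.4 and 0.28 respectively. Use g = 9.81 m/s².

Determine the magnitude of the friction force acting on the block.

The normal reaction is N = m g cos θ = 536.3 N.
For equilibrium along the incline, friction must balance the weight component: f = m g sin θ = 517.9 N up the slope.
The static-friction ceiling is μ_s N = 0.4 × 536.3 = 214.5 N.
|517.9| exceeds 214.5 N, so the block slips down-slope; friction is kinetic, f = μ_k N = 0.28×536.3 = 150 N.

f ≈ 150 N (up the incline)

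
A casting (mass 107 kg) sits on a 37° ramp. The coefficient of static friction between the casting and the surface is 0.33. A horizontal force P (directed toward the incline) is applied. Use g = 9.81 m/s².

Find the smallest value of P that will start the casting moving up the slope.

P ≈ 1510 N

At impending motion up the slope, friction acts down-slope at its limit: f = μ_s N.
Perpendicular to the incline: N = m g cos θ + P sin θ.
Along the incline: P cos θ = m g sin θ + μ_s N = m g sin θ + μ_s (m g cos θ + P sin θ).
Solving, P (cos θ − μ_s sin θ) = m g (sin θ + μ_s cos θ), so P = 107×9.81×(sin 37° + 0.33 cos 37°)/(cos 37° − 0.33 sin 37°) = 1050×0.8654/0.6 = 1510 N.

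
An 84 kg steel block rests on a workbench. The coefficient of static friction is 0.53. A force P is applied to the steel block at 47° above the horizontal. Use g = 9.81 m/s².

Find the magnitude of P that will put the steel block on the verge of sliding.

P ≈ 408 N

N = m g − P sin α (the pull lifts the steel block).
At impending slip, P cos α = μ_s N = μ_s (m g − P sin α).
Solving: P (cos α + μ_s sin α) = μ_s m g → P = 0.53×824/(cos 47° + 0.53 sin 47°) = 437/1.07 = 408 N.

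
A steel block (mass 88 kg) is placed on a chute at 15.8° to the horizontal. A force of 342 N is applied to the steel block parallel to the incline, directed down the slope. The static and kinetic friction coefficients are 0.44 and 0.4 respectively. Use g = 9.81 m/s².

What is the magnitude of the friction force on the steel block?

Perpendicular to the surface, N = m g cos θ = 88·9.81·cos 15.8° = 830.7 N.
For equilibrium along the incline the friction force must supply f = m g sin θ + P = 235.1 + 342 = 577.1 N (positive meaning up-slope).
Static friction can supply at most μ_s N = 365.5 N.
Since |577.1| > 365.5 N, static friction cannot hold it; the steel block slides down the incline and kinetic friction applies: f = μ_k N = 0.4 × 830.7 = 332 N.

f ≈ 332 N (up the incline)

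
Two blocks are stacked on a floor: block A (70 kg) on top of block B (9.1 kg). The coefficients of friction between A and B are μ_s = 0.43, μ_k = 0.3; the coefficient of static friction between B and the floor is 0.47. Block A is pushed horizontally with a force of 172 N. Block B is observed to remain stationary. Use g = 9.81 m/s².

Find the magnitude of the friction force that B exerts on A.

f ≈ 172 N

Normal force at the A–B interface: N₁ = m_A g = 686.7 N.
So the A–B interface can sustain at most μ_s N₁ = 295.3 N of static friction.
P = 172 N is within that limit, so A and B move together (both at rest); the A–B friction is simply f₁ = P = 172 N.
B experiences an equal 172 N forward from A (third law). B is in equilibrium, so the floor supplies f₂ = 172 N of static friction (limit μ_s(m_A+m_B)g = 364.7 N, not exceeded).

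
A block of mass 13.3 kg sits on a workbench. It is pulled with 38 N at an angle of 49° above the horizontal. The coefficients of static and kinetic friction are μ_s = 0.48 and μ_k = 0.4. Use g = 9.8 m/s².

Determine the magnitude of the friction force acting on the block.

The vertical component of P reduces the normal force: N = m g − P sin α = 130.3 − 28.68 = 101.7 N.
The horizontal driving force is P cos α = 24.93 N, so equilibrium needs friction f = 24.93 N.
μ_s N = 0.48 × 101.7 = 48.8 N.
24.93 ≤ 48.8 N → static; friction equals the required 24.9 N.

f ≈ 24.9 N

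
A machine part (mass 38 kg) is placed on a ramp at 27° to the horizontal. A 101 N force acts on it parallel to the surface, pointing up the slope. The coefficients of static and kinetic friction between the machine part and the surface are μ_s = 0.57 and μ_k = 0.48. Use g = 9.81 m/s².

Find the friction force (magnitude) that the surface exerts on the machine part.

Perpendicular to the surface, N = m g cos θ = 38·9.81·cos 27° = 332.1 N.
For equilibrium along the incline the friction force must supply f = m g sin θ − P = 169.2 − 101 = 68.24 N (positive meaning up-slope).
The static-friction ceiling is μ_s N = 0.57 × 332.1 = 189.3 N.
Since |68.24| ≤ 189.3 N, static friction is sufficient; f equals the required value, not μ_s N.

f ≈ 68.2 N (up the incline)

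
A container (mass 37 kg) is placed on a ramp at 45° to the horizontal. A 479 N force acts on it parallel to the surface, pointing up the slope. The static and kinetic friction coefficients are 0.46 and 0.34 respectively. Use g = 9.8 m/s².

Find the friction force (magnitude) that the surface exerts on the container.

The normal reaction is N = m g cos θ = 256.4 N.
For equilibrium along the incline the friction force must supply f = m g sin θ − P = 256.4 − 479 = -222.6 N (positive meaning up-slope).
The static-friction ceiling is μ_s N = 0.46 × 256.4 = 117.9 N.
|-222.6| exceeds 117.9 N, so the container slips up-slope; friction is kinetic, f = μ_k N = 0.34×256.4 = 87.2 N.

f ≈ 87.2 N (down the incline)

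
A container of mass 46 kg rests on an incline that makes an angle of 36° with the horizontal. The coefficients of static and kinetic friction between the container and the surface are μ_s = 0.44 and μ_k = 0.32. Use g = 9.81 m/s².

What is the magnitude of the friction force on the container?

f ≈ 117 N (up the incline)

Perpendicular to the surface, N = m g cos θ = 46·9.81·cos 36° = 365.1 N.
Along the slope the weight component is m g sin θ = 265.2 N; friction must supply exactly this, acting up-slope.
Static friction can supply at most μ_s N = 160.6 N.
|265.2| exceeds 160.6 N, so the container slips down-slope; friction is kinetic, f = μ_k N = 0.32×365.1 = 117 N.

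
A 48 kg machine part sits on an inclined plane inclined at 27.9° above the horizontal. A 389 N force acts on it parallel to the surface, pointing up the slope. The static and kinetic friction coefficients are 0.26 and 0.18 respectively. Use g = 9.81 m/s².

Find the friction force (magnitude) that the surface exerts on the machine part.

f ≈ 74.9 N (down the incline)

Normal force: N = m g cos θ = 48 × 9.81 × cos 27.9° = 416.1 N.
The friction needed for equilibrium is m g sin θ − P = 220.3 − 389 = -168.7 N, measured positive up-slope.
Maximum static friction available: μ_s N = 0.26 × 416.1 = 108.2 N.
Since |-168.7| > 108.2 N, static friction cannot hold it; the machine part slides up the incline and kinetic friction applies: f = μ_k N = 0.18 × 416.1 = 74.9 N.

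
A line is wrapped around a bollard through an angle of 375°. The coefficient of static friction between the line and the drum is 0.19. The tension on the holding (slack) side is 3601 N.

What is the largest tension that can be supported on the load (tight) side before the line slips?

T_max ≈ 12500 N

At impending slip the capstan equation gives T₂/T₁ = e^{μβ} with β in radians.
β = 375° × π/180 = 6.545 rad.
e^{μβ} = e^{0.19×6.545} = 3.468.
T₂ = T₁ · e^{μβ} = 3601 × 3.468 = 12500 N.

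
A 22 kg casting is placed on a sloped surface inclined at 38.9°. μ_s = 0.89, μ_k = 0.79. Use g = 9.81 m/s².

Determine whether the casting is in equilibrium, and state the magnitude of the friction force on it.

f ≈ 136 N

N = m g cos θ = 168 N.
Down-slope weight component: m g sin θ = 136 N.
μ_s N = 149 N.
136 ≤ 149 N, so it stays put; friction = 136 N.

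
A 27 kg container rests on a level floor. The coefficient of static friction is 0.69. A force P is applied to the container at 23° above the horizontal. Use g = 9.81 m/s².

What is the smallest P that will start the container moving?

N = m g − P sin α (the pull lifts the container).
At impending slip, P cos α = μ_s N = μ_s (m g − P sin α).
Solving: P (cos α + μ_s sin α) = μ_s m g → P = 0.69×265/(cos 23° + 0.69 sin 23°) = 183/1.19 = 154 N.

P ≈ 154 N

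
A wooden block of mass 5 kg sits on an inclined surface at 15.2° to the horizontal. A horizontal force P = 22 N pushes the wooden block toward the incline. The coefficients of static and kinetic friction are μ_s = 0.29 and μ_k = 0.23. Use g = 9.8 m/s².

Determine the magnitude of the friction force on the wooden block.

f ≈ 8.38 N (down the incline)

The horizontal push has a component P sin θ into the surface, so N = m g cos θ + P sin θ = 47.29 + 5.768 = 53.05 N.
Along the incline, the net driving force (taking up-slope positive) is P cos θ − m g sin θ = 21.23 − 12.85 = 8.383 N, so equilibrium requires friction f = -8.383 N (down-slope).
Maximum static friction: μ_s N = 0.29 × 53.05 = 15.39 N.
Since 8.383 N is within the 15.39 N limit, the wooden block stays put and friction is exactly 8.38 N.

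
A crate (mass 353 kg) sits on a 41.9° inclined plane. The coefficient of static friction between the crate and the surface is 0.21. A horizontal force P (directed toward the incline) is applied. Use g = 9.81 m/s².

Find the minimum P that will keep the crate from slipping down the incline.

The crate tends to slide down (tan θ > μ_s), so at the point of impending slip friction acts up-slope at its limit: f = μ_s N.
Perpendicular to the incline: N = m g cos θ + P sin θ.
Along the incline: P cos θ + μ_s N = m g sin θ, i.e. P cos θ + μ_s (m g cos θ + P sin θ) = m g sin θ.
Solving, P (cos θ + μ_s sin θ) = m g (sin θ − μ_s cos θ), so P = 3460×0.5115/0.8846 = 2000 N.

P_min ≈ 2000 N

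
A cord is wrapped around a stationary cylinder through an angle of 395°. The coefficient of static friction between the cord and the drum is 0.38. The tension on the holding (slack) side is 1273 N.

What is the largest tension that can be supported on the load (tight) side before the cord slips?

T_max ≈ 17500 N

At impending slip the capstan equation gives T₂/T₁ = e^{μβ} with β in radians.
β = 395° × π/180 = 6.894 rad.
e^{μβ} = e^{0.38×6.894} = 13.73.
T₂ = T₁ · e^{μβ} = 1273 × 13.73 = 17500 N.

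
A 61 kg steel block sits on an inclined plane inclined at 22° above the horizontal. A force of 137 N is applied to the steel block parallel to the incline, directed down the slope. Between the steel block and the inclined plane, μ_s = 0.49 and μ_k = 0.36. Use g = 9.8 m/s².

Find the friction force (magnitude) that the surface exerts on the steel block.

f ≈ 200 N (up the incline)

Perpendicular to the surface, N = m g cos θ = 61·9.8·cos 22° = 554.3 N.
Parallel to the incline, ΣF = 0 gives f = m g sin θ + P = 223.9 + 137 = 360.9 N (up-slope positive).
Static friction can supply at most μ_s N = 271.6 N.
|360.9| exceeds 271.6 N, so the steel block slips down-slope; friction is kinetic, f = μ_k N = 0.36×554.3 = 200 N.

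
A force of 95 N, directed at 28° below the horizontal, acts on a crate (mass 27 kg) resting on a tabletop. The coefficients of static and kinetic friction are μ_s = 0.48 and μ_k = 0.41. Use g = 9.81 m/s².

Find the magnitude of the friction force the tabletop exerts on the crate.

Vertical equilibrium gives N = m g + P sin α = 309.5 N.
Horizontally, friction must balance P cos α = 83.88 N.
μ_s N = 0.48 × 309.5 = 148.5 N.
83.88 ≤ 148.5 N → static; friction equals the required 83.9 N.

f ≈ 83.9 N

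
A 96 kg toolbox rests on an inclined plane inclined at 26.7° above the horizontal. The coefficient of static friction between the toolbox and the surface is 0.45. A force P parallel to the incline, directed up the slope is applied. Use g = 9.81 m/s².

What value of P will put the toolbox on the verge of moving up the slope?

P ≈ 802 N

At impending motion up the slope, friction acts down-slope at its limit: f = μ_s N.
P is parallel to the surface, so N = m g cos θ = 841 N.
Along the incline: P = m g sin θ + μ_s N = 423 + 0.45×841 = 802 N.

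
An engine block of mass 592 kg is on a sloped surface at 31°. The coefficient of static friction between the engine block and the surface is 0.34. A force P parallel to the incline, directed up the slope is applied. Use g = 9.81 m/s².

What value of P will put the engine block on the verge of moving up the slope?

At impending motion up the slope, friction acts down-slope at its limit: f = μ_s N.
P is parallel to the surface, so N = m g cos θ = 4980 N.
Along the incline: P = m g sin θ + μ_s N = 2990 + 0.34×4980 = 4680 N.

P ≈ 4680 N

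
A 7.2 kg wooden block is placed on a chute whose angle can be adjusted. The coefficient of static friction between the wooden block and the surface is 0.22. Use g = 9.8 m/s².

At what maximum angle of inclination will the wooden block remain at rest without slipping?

θ_max ≈ 12.4°

At the slip threshold, m g sin θ = μ_s · m g cos θ, so tan θ = μ_s.
θ_max = arctan(0.22) = 12.4°.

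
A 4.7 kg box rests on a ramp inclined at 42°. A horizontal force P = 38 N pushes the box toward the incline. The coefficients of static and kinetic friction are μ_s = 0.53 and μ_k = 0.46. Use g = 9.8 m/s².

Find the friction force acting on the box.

Normal direction: N = m g cos θ + P sin θ = 59.66 N.
Parallel to the incline: P cos θ − m g sin θ = 28.24 − 30.82 = -2.581 N; the friction needed to balance this is 2.581 N acting up the slope.
Maximum static friction: μ_s N = 0.53 × 59.66 = 31.62 N.
Since 2.581 N is within the 31.62 N limit, the box stays put and friction is exactly 2.58 N.

f ≈ 2.58 N (up the incline)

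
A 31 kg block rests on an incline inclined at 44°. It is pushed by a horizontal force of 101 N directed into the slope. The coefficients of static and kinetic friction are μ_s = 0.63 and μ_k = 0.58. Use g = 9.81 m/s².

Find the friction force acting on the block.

The horizontal push has a component P sin θ into the surface, so N = m g cos θ + P sin θ = 218.8 + 70.16 = 288.9 N.
Parallel to the incline: P cos θ − m g sin θ = 72.65 − 211.3 = -138.6 N; the friction needed to balance this is 138.6 N acting up the slope.
The limit of static friction is μ_s N = 182 N.
Since 138.6 N is within the 182 N limit, the block stays put and friction is exactly 139 N.

f ≈ 139 N (up the incline)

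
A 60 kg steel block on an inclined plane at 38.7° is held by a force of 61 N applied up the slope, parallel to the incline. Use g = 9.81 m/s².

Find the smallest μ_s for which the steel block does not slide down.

μ_s,min ≈ 0.668

N = m g cos θ = 459.4 N.
Friction must make up the shortfall along the incline: f = m g sin θ − P = 368 − 61 = 307 N.
At the threshold f = μ_s N, so μ_s,min = 307/459.4 = 0.668.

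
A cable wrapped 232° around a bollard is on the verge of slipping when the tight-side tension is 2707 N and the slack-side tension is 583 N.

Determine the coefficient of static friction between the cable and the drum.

T₂/T₁ = e^{μβ} → μ = ln(T₂/T₁)/β.
β = 232° = 4.049 rad.
μ = ln(2707/583)/4.049 = ln(4.643)/4.049 = 0.379.

μ ≈ 0.379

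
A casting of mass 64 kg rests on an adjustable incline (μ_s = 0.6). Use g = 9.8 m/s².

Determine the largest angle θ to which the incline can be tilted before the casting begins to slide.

At the slip threshold, m g sin θ = μ_s · m g cos θ, so tan θ = μ_s.
θ_max = arctan(0.6) = 31°.

θ_max ≈ 31°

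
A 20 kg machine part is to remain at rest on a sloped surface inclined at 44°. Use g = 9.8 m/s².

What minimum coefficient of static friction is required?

At the slip threshold m g sin θ = μ_s m g cos θ, so μ_s,min = tan θ.
μ_s,min = tan 44° = 0.966.

μ_s,min ≈ 0.966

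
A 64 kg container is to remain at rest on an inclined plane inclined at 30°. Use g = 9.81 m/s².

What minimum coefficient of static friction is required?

At the slip threshold m g sin θ = μ_s m g cos θ, so μ_s,min = tan θ.
μ_s,min = tan 30° = 0.577.

μ_s,min ≈ 0.577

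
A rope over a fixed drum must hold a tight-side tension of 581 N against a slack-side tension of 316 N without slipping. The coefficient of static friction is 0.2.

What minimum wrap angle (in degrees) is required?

β_min ≈ 174°

T₂/T₁ = e^{μβ} → β = ln(T₂/T₁)/μ.
β = ln(581/316)/0.2 = 0.609/0.2 = 3.045 rad.
In degrees: β = 3.045 × 180/π = 174°.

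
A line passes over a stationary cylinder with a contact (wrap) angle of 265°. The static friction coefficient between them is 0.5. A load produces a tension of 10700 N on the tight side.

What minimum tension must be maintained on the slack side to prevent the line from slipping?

Capstan equation at impending slip: T_tight/T_slack = e^{μβ}.
β = 265° = 4.625 rad; e^{μβ} = e^{0.5×4.625} = 10.1.
T_slack = T_tight / e^{μβ} = 10700 / 10.1 = 1060 N.

T_min ≈ 1060 N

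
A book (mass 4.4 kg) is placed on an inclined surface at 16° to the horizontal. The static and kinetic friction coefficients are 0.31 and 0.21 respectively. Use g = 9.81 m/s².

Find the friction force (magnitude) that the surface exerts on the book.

Normal force: N = m g cos θ = 4.4 × 9.81 × cos 16° = 41.49 N.
Along the slope the weight component is m g sin θ = 11.9 N; friction must supply exactly this, acting up-slope.
The static-friction ceiling is μ_s N = 0.31 × 41.49 = 12.86 N.
Since |11.9| ≤ 12.86 N, the book remains in static equilibrium and friction takes exactly the required value.

f ≈ 11.9 N (up the incline)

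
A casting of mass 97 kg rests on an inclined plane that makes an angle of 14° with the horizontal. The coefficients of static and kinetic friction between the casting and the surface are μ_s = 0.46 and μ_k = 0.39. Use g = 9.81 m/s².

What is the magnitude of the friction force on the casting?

f ≈ 230 N (up the incline)

Perpendicular to the surface, N = m g cos θ = 97·9.81·cos 14° = 923.3 N.
Along the slope the weight component is m g sin θ = 230.2 N; friction must supply exactly this, acting up-slope.
Static friction can supply at most μ_s N = 424.7 N.
Since |230.2| ≤ 424.7 N, the casting remains in static equilibrium and friction takes exactly the required value.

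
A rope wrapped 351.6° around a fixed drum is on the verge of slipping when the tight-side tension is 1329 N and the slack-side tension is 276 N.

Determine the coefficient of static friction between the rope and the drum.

μ ≈ 0.256

T₂/T₁ = e^{μβ} → μ = ln(T₂/T₁)/β.
β = 351.6° = 6.137 rad.
μ = ln(1329/276)/6.137 = ln(4.815)/6.137 = 0.256.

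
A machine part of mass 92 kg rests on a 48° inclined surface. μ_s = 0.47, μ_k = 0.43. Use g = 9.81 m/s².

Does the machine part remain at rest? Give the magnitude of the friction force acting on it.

N = m g cos θ = 604 N.
Down-slope weight component: m g sin θ = 671 N.
μ_s N = 284 N.
671 > 284 N, so it slides; kinetic friction f = μ_k N = 0.43×604 = 260 N.

f ≈ 260 N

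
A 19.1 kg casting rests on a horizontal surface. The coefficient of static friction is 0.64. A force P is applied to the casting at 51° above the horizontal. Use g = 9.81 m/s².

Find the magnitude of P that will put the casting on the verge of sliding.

P ≈ 106 N

N = m g − P sin α (the pull lifts the casting).
At impending slip, P cos α = μ_s N = μ_s (m g − P sin α).
Solving: P (cos α + μ_s sin α) = μ_s m g → P = 0.64×187/(cos 51° + 0.64 sin 51°) = 120/1.127 = 106 N.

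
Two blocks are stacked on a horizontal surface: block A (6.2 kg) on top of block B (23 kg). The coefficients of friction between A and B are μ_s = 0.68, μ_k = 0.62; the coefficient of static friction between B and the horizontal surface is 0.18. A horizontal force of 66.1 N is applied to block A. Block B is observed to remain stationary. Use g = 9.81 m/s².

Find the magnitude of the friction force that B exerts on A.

Normal force at the A–B interface: N₁ = m_A g = 60.82 N.
Maximum static friction on A from B: μ_s N₁ = 0.68×60.82 = 41.36 N.
Since P = 66.1 N > 41.36 N, A slides on B; the A–B friction is kinetic: f₁ = μ_k N₁ = 0.62×60.82 = 37.7 N.
B experiences an equal 37.7 N forward from A (third law). B is in equilibrium, so the floor supplies f₂ = 37.7 N of static friction (limit μ_s(m_A+m_B)g = 51.56 N, not exceeded).

f ≈ 37.7 N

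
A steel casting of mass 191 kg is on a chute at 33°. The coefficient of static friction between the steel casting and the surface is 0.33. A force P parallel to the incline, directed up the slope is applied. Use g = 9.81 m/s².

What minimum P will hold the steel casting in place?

P_min ≈ 502 N

The steel casting tends to slide down (tan θ > μ_s), so at the point of impending slip friction acts up-slope at its limit: f = μ_s N.
P is parallel to the surface, so N = m g cos θ = 1570 N.
Along the incline: P + μ_s N = m g sin θ, so P = 1020 − 0.33×1570 = 502 N.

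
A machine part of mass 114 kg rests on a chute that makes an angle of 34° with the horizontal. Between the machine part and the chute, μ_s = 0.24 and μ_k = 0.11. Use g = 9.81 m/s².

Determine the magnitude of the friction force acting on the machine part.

f ≈ 102 N (up the incline)

Perpendicular to the surface, N = m g cos θ = 114·9.81·cos 34° = 927.1 N.
For equilibrium along the incline, friction must balance the weight component: f = m g sin θ = 625.4 N up the slope.
The static-friction ceiling is μ_s N = 0.24 × 927.1 = 222.5 N.
|625.4| exceeds 222.5 N, so the machine part slips down-slope; friction is kinetic, f = μ_k N = 0.11×927.1 = 102 N.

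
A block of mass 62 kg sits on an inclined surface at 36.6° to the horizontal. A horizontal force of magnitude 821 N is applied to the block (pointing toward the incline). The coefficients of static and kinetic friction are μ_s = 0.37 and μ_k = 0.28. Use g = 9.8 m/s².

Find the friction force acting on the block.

f ≈ 297 N (down the incline)

Normal direction: N = m g cos θ + P sin θ = 977.3 N.
Along the incline, the net driving force (taking up-slope positive) is P cos θ − m g sin θ = 659.1 − 362.3 = 296.8 N, so equilibrium requires friction f = -296.8 N (down-slope).
Maximum static friction: μ_s N = 0.37 × 977.3 = 361.6 N.
Since 296.8 N is within the 361.6 N limit, the block stays put and friction is exactly 297 N.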